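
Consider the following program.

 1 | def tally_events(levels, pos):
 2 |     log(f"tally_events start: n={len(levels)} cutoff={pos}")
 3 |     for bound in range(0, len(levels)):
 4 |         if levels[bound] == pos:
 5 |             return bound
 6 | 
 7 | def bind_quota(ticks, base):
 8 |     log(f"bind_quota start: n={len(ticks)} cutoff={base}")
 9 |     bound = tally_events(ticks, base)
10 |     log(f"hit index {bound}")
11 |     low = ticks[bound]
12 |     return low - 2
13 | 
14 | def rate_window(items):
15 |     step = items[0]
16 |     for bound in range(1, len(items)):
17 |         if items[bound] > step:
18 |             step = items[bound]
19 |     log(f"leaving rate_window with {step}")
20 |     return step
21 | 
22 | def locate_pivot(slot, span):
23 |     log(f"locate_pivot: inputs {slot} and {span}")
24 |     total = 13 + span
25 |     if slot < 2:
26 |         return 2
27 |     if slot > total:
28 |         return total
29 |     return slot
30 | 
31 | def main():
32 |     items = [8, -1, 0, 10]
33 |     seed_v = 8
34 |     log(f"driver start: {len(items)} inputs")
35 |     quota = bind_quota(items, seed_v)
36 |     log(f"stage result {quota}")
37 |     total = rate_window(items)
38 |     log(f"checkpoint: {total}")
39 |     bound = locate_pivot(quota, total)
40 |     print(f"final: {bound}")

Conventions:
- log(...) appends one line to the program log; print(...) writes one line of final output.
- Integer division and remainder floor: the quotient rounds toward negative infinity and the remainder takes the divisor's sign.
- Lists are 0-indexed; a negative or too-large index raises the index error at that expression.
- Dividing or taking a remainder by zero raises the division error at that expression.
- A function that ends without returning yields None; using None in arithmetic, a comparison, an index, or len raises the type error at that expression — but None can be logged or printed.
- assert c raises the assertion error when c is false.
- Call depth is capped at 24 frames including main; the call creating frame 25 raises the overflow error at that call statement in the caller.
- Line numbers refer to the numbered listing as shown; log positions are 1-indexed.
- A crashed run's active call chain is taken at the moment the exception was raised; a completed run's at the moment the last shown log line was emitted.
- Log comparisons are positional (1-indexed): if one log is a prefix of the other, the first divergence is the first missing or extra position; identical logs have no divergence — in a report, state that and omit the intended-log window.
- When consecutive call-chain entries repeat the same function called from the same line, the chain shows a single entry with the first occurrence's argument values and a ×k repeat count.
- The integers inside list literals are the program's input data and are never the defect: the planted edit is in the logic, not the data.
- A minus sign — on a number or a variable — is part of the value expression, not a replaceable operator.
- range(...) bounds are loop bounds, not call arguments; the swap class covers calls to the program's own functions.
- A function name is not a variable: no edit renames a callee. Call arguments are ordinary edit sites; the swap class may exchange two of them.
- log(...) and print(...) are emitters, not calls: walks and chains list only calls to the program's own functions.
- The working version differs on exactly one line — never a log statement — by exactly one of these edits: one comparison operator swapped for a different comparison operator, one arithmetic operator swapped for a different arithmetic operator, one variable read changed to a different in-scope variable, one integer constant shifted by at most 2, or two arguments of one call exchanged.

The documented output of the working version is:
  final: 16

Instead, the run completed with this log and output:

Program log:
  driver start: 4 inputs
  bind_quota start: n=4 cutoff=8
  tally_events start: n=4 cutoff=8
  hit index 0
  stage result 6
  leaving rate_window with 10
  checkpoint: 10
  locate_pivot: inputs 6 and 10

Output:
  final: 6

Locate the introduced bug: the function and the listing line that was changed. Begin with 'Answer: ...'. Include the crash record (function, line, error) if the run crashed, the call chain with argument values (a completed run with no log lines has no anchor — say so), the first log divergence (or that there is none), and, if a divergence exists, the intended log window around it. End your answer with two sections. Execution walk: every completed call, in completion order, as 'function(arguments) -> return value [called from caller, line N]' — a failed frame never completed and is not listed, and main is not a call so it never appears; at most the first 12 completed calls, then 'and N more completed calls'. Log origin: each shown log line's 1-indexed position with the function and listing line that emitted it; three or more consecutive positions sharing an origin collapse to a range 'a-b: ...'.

Answer: the defect is in bind_quota at line 12.
Key observation: The log first diverges at position 5: the faulty run prints 'stage result 6' where the working version prints 'stage result 16'.
Call chain: main -> locate_pivot(6, 10) (called at line 39).
First divergence: position 5 — shown 'stage result 6', intended 'stage result 16'.
Intended log window:
  3: tally_events start: n=4 cutoff=8
  4: hit index 0
  5: stage result 16
  6: leaving rate_window with 10
Execution walk:
  tally_events([8, -1, 0, 10], 8) -> 0  [called from bind_quota, line 9]
  bind_quota([8, -1, 0, 10], 8) -> 6  [called from main, line 35]
  rate_window([8, -1, 0, 10]) -> 10  [called from main, line 37]
  locate_pivot(6, 10) -> 6  [called from main, line 39]
Log origin:
  1: emitted by main (line 34)
  2: emitted by bind_quota (line 8)
  3: emitted by tally_events (line 2)
  4: emitted by bind_quota (line 10)
  5: emitted by main (line 36)
  6: emitted by rate_window (line 19)
  7: emitted by main (line 38)
  8: emitted by locate_pivot (line 23)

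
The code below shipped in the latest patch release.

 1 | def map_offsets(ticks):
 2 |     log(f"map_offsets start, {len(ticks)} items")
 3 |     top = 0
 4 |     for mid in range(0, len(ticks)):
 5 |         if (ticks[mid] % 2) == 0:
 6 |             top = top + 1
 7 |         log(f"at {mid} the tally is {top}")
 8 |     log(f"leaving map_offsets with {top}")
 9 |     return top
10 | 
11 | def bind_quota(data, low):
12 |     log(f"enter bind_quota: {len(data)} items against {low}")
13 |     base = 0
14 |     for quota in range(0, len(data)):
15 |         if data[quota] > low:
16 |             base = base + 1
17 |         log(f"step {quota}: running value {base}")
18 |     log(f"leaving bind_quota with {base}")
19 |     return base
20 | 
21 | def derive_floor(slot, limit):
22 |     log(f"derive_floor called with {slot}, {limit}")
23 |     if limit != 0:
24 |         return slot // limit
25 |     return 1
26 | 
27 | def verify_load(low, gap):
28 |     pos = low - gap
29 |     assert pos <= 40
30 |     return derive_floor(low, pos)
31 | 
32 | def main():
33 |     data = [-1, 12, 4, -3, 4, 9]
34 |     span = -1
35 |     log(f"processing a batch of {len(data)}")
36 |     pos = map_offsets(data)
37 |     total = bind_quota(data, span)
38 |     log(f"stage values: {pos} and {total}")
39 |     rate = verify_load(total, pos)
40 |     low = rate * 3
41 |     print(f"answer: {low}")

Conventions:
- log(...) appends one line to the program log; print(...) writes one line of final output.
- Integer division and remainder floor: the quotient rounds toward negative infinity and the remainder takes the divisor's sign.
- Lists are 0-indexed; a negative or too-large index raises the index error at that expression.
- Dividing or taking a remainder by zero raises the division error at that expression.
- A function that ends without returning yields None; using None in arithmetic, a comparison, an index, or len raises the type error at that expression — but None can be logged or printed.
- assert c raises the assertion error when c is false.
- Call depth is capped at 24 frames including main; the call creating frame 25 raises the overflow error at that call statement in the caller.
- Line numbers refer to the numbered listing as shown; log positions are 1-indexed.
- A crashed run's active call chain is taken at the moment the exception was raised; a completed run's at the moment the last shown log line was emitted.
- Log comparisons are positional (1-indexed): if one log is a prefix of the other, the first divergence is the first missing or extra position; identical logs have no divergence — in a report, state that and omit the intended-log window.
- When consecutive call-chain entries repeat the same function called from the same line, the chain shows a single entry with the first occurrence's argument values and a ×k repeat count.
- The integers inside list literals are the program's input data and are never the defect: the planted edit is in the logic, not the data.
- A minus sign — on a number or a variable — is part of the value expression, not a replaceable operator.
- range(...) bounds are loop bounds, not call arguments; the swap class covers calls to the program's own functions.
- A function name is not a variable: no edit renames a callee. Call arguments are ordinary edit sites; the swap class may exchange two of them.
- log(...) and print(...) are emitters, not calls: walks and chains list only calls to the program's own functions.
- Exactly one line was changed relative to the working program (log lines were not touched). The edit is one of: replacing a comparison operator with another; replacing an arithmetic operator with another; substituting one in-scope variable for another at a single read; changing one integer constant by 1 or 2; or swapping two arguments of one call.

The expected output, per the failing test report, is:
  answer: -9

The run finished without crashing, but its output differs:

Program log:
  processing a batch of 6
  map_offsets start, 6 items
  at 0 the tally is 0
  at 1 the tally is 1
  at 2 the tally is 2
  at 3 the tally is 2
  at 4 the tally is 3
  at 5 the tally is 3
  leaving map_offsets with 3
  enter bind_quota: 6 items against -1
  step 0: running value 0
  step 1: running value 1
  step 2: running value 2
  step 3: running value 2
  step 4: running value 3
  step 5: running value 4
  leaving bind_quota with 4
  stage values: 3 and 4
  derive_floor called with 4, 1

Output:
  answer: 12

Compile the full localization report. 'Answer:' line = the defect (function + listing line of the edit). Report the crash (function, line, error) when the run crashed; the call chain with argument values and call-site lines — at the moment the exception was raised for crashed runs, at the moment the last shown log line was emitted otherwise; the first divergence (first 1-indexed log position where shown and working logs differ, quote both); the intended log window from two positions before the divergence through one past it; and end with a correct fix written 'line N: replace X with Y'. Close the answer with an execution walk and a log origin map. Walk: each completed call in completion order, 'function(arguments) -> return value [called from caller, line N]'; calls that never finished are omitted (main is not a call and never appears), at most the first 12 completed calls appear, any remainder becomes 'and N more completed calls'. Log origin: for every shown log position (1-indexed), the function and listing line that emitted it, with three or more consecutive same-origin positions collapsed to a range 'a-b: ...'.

Answer: the defect is in main at line 39.
Key fact: Everything matches until log position 19, which reads 'derive_floor called with 4, 1' in place of 'derive_floor called with 3, -1'.
Call chain: main -> verify_load(4, 3) (called at line 39) -> derive_floor(4, 1) (called at line 30).
First divergence: at position 19 the run shows 'derive_floor called with 4, 1' where the working version logs 'derive_floor called with 3, -1'.
Intended log window:
  17: leaving bind_quota with 4
  18: stage values: 3 and 4
  19: derive_floor called with 3, -1
Execution walk:
  map_offsets([-1, 12, 4, -3, 4, 9]) -> 3  [called from main, line 36]
  bind_quota([-1, 12, 4, -3, 4, 9], -1) -> 4  [called from main, line 37]
  derive_floor(4, 1) -> 4  [called from verify_load, line 30]
  verify_load(4, 3) -> 4  [called from main, line 39]
Log origins:
  1: emitted by main (line 35)
  2: emitted by map_offsets (line 2)
  3-8: emitted by map_offsets (line 7)
  9: emitted by map_offsets (line 8)
  10: emitted by bind_quota (line 12)
  11-16: emitted by bind_quota (line 17)
  17: emitted by bind_quota (line 18)
  18: emitted by main (line 38)
  19: emitted by derive_floor (line 22)
A correct fix: line 39: replace `verify_load(total, pos)` with `verify_load(pos, total)`.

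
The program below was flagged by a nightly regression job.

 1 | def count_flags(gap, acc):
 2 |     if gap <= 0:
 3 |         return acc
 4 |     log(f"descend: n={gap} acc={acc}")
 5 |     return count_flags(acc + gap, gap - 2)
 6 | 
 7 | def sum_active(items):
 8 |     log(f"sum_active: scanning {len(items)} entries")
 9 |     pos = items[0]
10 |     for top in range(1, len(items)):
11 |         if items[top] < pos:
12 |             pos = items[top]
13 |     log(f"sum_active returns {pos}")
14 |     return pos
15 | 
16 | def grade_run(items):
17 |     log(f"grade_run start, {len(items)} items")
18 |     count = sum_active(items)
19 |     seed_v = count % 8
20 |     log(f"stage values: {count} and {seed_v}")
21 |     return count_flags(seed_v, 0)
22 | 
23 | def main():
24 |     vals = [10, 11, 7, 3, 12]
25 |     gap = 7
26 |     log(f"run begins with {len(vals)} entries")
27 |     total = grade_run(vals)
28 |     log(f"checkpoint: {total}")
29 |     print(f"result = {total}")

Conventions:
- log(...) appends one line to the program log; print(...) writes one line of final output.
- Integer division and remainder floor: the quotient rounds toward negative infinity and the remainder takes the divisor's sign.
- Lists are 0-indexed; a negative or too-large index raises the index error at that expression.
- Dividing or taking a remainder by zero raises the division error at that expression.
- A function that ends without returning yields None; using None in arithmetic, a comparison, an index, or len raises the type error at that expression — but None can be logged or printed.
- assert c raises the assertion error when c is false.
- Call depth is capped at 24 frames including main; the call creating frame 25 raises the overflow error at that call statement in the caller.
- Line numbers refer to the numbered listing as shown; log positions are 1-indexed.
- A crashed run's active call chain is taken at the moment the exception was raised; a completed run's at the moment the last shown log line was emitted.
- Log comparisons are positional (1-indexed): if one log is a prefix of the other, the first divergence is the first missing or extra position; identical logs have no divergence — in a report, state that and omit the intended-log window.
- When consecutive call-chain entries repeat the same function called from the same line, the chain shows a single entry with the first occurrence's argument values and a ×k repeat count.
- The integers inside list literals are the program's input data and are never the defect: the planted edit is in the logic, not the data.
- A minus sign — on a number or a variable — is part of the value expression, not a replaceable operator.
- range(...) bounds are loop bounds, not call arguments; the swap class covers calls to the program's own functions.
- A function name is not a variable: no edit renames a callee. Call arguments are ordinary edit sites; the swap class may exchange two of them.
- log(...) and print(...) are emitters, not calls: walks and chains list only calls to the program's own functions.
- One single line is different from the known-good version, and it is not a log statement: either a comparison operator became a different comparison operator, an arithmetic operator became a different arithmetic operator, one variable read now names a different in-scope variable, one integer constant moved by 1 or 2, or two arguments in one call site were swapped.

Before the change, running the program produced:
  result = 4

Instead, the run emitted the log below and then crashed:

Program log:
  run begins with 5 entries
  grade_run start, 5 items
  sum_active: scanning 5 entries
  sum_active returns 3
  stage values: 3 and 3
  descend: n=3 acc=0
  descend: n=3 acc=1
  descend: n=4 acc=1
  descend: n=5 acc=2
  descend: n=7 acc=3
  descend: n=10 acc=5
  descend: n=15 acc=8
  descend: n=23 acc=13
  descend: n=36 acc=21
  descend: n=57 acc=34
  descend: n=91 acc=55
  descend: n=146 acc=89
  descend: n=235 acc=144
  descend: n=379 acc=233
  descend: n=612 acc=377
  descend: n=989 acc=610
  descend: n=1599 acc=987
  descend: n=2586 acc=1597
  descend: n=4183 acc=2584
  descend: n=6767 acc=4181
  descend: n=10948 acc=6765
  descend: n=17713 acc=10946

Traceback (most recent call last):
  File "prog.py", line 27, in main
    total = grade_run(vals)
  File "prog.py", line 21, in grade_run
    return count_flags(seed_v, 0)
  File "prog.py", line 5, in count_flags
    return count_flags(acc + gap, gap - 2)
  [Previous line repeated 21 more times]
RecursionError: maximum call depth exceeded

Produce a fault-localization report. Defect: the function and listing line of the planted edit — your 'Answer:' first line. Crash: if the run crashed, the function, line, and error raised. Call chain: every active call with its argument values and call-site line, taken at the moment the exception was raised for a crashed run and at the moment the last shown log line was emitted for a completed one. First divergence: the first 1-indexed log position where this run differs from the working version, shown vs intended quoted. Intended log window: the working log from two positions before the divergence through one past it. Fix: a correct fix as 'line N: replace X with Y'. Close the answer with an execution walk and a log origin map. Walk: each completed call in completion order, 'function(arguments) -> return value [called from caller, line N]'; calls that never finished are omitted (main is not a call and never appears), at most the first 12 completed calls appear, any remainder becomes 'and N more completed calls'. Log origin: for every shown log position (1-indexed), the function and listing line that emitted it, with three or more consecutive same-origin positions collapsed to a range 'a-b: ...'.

Answer: the defect is in count_flags at line 5.
The tell: The log first diverges at position 7: the faulty run prints 'descend: n=3 acc=1' where the working version prints 'descend: n=1 acc=3'.
Crash: count_flags, line 5, RecursionError.
Call chain: main -> grade_run([10, 11, 7, 3, 12]) (called at line 27) -> count_flags(3, 0) (called at line 21) -> count_flags(3, 1) (called at line 5) ×21.
First divergence: at position 7 the run shows 'descend: n=3 acc=1' where the working version logs 'descend: n=1 acc=3'.
Intended log window:
  5: stage values: 3 and 3
  6: descend: n=3 acc=0
  7: descend: n=1 acc=3
  8: checkpoint: 4
Execution walk:
  sum_active([10, 11, 7, 3, 12]) -> 3  [called from grade_run, line 18]
Log origin:
  1: emitted by main (line 26)
  2: emitted by grade_run (line 17)
  3: emitted by sum_active (line 8)
  4: emitted by sum_active (line 13)
  5: emitted by grade_run (line 20)
  6-27: emitted by count_flags (line 4)
A correct fix: line 5: replace `count_flags(acc + gap, gap - 2)` with `count_flags(gap - 2, acc + gap)`.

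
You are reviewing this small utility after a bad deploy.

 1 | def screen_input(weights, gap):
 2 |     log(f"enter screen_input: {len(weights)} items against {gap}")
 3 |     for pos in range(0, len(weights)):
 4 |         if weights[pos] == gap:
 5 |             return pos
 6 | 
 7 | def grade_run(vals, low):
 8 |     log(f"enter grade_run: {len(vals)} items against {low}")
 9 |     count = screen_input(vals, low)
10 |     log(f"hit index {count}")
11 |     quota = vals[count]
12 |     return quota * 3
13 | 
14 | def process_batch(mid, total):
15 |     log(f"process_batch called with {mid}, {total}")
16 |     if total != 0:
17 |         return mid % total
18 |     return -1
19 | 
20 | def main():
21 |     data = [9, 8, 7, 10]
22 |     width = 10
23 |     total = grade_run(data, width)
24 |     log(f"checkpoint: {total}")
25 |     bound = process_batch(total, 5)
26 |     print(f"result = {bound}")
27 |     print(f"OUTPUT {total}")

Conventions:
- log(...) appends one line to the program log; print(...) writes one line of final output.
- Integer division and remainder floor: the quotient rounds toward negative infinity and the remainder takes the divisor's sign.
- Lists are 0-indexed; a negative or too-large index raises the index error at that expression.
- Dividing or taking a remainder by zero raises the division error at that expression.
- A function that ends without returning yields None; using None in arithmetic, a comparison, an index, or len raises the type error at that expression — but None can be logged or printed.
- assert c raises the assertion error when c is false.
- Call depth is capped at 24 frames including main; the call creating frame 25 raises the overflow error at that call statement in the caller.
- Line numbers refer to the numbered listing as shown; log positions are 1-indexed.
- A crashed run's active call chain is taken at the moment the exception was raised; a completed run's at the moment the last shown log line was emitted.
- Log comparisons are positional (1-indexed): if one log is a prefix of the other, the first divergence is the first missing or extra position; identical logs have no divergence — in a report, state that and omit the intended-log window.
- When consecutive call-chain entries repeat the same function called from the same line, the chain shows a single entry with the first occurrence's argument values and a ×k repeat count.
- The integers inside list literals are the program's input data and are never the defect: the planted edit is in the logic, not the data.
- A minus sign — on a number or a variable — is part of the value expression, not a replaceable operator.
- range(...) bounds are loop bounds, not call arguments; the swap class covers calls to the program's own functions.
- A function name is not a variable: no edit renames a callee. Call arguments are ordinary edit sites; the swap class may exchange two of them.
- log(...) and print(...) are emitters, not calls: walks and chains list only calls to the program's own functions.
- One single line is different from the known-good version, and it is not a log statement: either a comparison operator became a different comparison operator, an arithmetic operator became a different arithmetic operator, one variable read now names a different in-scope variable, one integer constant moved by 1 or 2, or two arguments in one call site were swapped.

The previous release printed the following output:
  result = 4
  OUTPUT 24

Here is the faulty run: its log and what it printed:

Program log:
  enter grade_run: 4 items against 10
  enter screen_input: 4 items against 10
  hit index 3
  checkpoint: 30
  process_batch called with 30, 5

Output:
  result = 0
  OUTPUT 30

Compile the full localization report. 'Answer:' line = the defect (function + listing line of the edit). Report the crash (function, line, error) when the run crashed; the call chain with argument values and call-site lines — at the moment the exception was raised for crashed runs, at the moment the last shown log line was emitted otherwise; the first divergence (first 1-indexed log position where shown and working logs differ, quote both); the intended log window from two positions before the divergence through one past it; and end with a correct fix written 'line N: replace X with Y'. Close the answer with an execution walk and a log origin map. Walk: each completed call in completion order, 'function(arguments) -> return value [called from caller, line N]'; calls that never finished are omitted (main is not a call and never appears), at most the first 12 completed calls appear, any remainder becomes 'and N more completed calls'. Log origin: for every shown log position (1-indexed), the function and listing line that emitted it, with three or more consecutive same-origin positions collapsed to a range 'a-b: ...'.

Answer: the defect is in main at line 22.
The tell: Everything matches until log position 1, which reads 'enter grade_run: 4 items against 10' in place of 'enter grade_run: 4 items against 8'.
Call chain: main -> process_batch(30, 5) (called at line 25).
First divergence: position 1; shown 'enter grade_run: 4 items against 10' vs intended 'enter grade_run: 4 items against 8'.
Intended log window:
  1: enter grade_run: 4 items against 8
  2: enter screen_input: 4 items against 8
Execution walk:
  screen_input([9, 8, 7, 10], 10) -> 3  [called from grade_run, line 9]
  grade_run([9, 8, 7, 10], 10) -> 30  [called from main, line 23]
  process_batch(30, 5) -> 0  [called from main, line 25]
Origin of each log line:
  1: logged in grade_run at line 8
  2: logged in screen_input at line 2
  3: logged in grade_run at line 10
  4: logged in main at line 24
  5: logged in process_batch at line 15
A correct fix: line 22: replace `10` with `8`.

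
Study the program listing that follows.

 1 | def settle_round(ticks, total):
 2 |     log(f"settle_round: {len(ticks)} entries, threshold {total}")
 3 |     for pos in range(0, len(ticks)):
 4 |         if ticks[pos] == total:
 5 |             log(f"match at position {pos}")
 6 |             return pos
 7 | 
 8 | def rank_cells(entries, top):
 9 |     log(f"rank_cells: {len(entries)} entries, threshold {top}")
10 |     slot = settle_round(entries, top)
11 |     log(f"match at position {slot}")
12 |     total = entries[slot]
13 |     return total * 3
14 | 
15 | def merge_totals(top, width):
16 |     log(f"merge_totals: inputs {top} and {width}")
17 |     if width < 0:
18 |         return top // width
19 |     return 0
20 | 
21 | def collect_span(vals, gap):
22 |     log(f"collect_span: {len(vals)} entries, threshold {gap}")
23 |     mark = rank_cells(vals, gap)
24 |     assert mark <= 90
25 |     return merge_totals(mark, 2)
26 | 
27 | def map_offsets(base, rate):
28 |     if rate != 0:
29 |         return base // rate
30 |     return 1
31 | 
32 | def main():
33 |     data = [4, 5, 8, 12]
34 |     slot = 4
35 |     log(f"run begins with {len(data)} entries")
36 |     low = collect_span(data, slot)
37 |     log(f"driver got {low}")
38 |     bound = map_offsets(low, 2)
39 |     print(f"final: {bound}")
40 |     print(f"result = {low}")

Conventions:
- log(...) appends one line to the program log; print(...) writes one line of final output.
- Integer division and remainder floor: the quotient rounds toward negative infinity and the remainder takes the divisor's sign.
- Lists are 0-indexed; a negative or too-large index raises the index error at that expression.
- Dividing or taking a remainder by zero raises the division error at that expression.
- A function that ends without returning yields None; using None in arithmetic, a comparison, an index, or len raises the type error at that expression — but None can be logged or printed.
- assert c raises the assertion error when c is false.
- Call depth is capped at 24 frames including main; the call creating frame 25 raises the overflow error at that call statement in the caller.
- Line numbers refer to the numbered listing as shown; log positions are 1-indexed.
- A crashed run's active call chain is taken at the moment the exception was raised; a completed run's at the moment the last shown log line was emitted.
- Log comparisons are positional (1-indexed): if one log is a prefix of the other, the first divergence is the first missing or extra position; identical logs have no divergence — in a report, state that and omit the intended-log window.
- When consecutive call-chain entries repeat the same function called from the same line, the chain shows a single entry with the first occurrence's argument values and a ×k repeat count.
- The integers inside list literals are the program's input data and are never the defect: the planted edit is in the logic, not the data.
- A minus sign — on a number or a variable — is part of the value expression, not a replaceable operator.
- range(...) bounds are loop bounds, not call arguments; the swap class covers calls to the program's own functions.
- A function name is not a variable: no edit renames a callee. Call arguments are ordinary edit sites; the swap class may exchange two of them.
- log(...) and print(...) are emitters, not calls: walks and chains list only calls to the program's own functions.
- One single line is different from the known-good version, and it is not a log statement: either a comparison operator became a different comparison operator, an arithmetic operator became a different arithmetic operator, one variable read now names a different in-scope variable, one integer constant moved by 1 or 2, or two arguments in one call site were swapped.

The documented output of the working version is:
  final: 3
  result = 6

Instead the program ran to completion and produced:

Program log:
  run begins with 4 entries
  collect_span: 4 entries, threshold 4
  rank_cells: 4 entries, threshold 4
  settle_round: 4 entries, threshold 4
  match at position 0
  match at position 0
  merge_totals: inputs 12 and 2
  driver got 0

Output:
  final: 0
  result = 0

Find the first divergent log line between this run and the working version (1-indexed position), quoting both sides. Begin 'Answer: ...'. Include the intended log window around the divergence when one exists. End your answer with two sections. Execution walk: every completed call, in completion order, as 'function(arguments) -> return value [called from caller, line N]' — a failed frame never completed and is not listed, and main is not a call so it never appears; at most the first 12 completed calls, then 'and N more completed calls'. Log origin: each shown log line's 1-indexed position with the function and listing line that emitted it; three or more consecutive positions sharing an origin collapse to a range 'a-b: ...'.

Answer: position 8 — shown 'driver got 0', intended 'driver got 6'.
Intended log window:
  6: match at position 0
  7: merge_totals: inputs 12 and 2
  8: driver got 6
Execution walk:
  settle_round([4, 5, 8, 12], 4) -> 0  [called from rank_cells, line 10]
  rank_cells([4, 5, 8, 12], 4) -> 12  [called from collect_span, line 23]
  merge_totals(12, 2) -> 0  [called from collect_span, line 25]
  collect_span([4, 5, 8, 12], 4) -> 0  [called from main, line 36]
  map_offsets(0, 2) -> 0  [called from main, line 38]
Log origin:
  1: logged in main at line 35
  2: logged in collect_span at line 22
  3: logged in rank_cells at line 9
  4: logged in settle_round at line 2
  5: logged in settle_round at line 5
  6: logged in rank_cells at line 11
  7: logged in merge_totals at line 16
  8: logged in main at line 37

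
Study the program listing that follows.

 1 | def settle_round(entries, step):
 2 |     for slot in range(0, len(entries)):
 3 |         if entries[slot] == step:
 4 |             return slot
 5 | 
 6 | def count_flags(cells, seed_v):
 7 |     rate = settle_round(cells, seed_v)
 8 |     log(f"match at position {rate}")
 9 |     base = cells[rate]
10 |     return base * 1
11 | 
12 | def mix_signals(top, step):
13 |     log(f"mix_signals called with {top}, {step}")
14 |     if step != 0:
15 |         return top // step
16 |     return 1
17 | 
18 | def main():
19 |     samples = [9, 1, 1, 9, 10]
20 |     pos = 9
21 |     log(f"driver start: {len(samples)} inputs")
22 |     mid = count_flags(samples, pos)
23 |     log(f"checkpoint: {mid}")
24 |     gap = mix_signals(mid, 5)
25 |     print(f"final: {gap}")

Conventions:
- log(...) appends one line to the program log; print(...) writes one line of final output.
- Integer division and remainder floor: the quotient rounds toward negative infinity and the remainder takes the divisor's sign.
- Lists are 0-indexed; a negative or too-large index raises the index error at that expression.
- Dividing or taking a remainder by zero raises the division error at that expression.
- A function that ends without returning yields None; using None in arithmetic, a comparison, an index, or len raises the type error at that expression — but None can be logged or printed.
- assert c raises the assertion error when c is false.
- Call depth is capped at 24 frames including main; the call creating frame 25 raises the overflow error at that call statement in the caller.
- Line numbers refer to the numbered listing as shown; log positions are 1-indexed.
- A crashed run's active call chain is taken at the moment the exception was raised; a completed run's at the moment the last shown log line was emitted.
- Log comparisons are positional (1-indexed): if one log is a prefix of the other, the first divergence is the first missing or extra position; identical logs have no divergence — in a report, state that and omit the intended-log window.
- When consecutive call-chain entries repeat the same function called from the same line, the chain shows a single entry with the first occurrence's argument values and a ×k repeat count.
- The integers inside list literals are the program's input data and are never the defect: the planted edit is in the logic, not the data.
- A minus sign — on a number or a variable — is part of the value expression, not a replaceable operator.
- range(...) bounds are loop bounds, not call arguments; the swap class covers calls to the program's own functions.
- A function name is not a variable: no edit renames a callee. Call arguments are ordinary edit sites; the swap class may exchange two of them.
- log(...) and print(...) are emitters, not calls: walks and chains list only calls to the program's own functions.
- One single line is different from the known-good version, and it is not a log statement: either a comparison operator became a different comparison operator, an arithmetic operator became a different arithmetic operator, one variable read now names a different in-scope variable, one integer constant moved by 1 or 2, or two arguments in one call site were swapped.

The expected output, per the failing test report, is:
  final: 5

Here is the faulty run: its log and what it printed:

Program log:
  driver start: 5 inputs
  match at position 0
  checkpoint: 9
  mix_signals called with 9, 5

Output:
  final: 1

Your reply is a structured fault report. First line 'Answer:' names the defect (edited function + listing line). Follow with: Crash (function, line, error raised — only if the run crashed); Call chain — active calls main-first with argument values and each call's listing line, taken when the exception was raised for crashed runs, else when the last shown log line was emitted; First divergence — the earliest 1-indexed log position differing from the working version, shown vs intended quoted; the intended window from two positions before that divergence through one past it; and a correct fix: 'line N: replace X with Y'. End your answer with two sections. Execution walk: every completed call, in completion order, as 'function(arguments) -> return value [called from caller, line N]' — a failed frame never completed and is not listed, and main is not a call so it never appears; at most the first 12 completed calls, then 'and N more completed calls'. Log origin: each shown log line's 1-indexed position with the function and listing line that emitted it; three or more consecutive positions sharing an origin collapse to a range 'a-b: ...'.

Answer: the defect is in count_flags at line 10.
Key fact: Position 3 is the first bad log line: 'checkpoint: 9' should read 'checkpoint: 27'.
Call chain: main -> mix_signals(9, 5) (called at line 24).
First divergence: at position 3 the run shows 'checkpoint: 9' where the working version logs 'checkpoint: 27'.
Intended log window:
  1: driver start: 5 inputs
  2: match at position 0
  3: checkpoint: 27
  4: mix_signals called with 27, 5
Execution walk:
  settle_round([9, 1, 1, 9, 10], 9) -> 0  [called from count_flags, line 7]
  count_flags([9, 1, 1, 9, 10], 9) -> 9  [called from main, line 22]
  mix_signals(9, 5) -> 1  [called from main, line 24]
Log line origins:
  1: logged in main at line 21
  2: logged in count_flags at line 8
  3: logged in main at line 23
  4: logged in mix_signals at line 13
A correct fix: line 10: replace `1` with `3`.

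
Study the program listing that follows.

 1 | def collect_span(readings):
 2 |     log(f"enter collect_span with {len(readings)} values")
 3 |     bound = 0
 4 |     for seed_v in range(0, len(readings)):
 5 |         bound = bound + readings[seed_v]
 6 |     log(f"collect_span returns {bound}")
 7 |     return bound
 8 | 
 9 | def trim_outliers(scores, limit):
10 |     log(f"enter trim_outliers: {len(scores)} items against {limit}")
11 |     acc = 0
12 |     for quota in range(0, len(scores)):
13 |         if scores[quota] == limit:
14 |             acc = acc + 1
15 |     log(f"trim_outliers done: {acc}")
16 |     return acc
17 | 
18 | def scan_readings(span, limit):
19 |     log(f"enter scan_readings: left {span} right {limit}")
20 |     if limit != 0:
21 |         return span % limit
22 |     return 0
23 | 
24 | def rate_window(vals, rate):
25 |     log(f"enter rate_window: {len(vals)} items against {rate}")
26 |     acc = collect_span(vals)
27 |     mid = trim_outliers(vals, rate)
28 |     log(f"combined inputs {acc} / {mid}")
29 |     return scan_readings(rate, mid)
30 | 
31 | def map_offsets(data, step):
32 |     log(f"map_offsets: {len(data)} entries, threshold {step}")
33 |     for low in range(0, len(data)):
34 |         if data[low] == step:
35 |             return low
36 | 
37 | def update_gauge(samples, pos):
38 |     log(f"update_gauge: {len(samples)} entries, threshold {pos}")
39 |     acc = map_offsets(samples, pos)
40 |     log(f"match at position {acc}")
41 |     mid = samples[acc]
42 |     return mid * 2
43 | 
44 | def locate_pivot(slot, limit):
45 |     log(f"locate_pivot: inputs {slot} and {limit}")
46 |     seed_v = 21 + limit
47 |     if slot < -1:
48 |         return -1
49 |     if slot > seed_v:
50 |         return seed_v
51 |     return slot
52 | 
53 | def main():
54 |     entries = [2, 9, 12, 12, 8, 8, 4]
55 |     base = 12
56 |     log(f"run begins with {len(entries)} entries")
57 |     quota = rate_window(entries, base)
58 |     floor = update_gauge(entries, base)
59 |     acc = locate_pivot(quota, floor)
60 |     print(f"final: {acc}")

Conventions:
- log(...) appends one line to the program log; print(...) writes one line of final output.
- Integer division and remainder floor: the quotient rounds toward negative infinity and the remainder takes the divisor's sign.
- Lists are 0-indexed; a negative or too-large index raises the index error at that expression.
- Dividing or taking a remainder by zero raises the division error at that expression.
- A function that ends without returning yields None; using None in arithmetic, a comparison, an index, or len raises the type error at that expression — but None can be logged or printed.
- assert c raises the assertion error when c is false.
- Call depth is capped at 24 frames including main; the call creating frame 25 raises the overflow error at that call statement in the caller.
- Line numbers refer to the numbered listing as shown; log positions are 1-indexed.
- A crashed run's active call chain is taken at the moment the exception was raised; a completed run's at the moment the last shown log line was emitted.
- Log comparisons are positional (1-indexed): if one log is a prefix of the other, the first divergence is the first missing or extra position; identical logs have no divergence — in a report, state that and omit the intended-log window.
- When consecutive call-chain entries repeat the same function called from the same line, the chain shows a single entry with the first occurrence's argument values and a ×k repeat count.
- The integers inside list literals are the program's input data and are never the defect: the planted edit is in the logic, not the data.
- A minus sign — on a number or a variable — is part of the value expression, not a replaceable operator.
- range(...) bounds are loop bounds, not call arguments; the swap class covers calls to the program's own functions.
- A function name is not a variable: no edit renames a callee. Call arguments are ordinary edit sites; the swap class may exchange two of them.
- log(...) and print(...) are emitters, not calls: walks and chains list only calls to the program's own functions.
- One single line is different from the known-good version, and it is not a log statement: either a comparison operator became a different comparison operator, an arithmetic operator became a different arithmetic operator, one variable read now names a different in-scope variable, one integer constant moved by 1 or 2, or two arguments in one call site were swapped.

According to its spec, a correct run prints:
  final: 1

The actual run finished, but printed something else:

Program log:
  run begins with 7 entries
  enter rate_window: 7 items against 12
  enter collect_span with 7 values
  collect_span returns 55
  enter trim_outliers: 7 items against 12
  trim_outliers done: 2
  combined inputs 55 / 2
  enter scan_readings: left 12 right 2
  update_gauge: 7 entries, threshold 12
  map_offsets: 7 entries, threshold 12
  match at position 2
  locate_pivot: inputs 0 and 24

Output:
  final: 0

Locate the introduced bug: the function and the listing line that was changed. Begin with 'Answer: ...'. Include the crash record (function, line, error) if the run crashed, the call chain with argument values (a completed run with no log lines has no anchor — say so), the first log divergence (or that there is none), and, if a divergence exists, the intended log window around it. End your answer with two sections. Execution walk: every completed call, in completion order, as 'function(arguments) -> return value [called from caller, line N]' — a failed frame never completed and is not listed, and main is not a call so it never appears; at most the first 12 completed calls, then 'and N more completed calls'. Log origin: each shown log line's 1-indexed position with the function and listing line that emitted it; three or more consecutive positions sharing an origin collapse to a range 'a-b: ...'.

Answer: the defect is in rate_window at line 29.
Core observation: Position 8 is the first bad log line: 'enter scan_readings: left 12 right 2' should read 'enter scan_readings: left 55 right 2'.
Call chain: main -> locate_pivot(0, 24) (called at line 59).
First divergence: at position 8 the run shows 'enter scan_readings: left 12 right 2' where the working version logs 'enter scan_readings: left 55 right 2'.
Intended log window:
  6: trim_outliers done: 2
  7: combined inputs 55 / 2
  8: enter scan_readings: left 55 right 2
  9: update_gauge: 7 entries, threshold 12
Execution walk:
  collect_span([2, 9, 12, 12, 8, 8, 4]) -> 55  [called from rate_window, line 26]
  trim_outliers([2, 9, 12, 12, 8, 8, 4], 12) -> 2  [called from rate_window, line 27]
  scan_readings(12, 2) -> 0  [called from rate_window, line 29]
  rate_window([2, 9, 12, 12, 8, 8, 4], 12) -> 0  [called from main, line 57]
  map_offsets([2, 9, 12, 12, 8, 8, 4], 12) -> 2  [called from update_gauge, line 39]
  update_gauge([2, 9, 12, 12, 8, 8, 4], 12) -> 24  [called from main, line 58]
  locate_pivot(0, 24) -> 0  [called from main, line 59]
Origin of each log line:
  1: emitted by main (line 56)
  2: emitted by rate_window (line 25)
  3: emitted by collect_span (line 2)
  4: emitted by collect_span (line 6)
  5: emitted by trim_outliers (line 10)
  6: emitted by trim_outliers (line 15)
  7: emitted by rate_window (line 28)
  8: emitted by scan_readings (line 19)
  9: emitted by update_gauge (line 38)
  10: emitted by map_offsets (line 32)
  11: emitted by update_gauge (line 40)
  12: emitted by locate_pivot (line 45)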